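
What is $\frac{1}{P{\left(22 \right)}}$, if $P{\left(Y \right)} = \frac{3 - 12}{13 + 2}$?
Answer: $- \frac{5}{3} \approx -1.6667$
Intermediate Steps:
$P{\left(Y \right)} = - \frac{3}{5}$ ($P{\left(Y \right)} = - \frac{9}{15} = \left(-9\right) \frac{1}{15} = - \frac{3}{5}$)
$\frac{1}{P{\left(22 \right)}} = \frac{1}{- \frac{3}{5}} = - \frac{5}{3}$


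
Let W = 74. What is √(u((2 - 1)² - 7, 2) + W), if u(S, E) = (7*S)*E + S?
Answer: 4*I ≈ 4.0*I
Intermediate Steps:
u(S, E) = S + 7*E*S (u(S, E) = 7*E*S + S = S + 7*E*S)
√(u((2 - 1)² - 7, 2) + W) = √(((2 - 1)² - 7)*(1 + 7*2) + 74) = √((1² - 7)*(1 + 14) + 74) = √((1 - 7)*15 + 74) = √(-6*15 + 74) = √(-90 + 74) = √(-16) = 4*I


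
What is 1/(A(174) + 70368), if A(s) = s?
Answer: 1/70542 ≈ 1.4176e-5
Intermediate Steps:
1/(A(174) + 70368) = 1/(174 + 70368) = 1/70542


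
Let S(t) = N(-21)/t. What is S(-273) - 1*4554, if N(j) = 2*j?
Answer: -59200/13 ≈ -4553.8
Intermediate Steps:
S(t) = -42/t (S(t) = (2*(-21))/t = -42/t)
S(-273) - 1*4554 = -42/(-273) - 1*4554 = -42*(-1/273) - 4554 = 2/13 - 4554 = -59200/13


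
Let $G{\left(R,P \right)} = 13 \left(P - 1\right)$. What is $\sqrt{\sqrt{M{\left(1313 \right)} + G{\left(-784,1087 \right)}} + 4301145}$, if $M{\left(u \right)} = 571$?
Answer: $\sqrt{4301145 + \sqrt{14689}} \approx 2073.9$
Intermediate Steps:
$G{\left(R,P \right)} = -13 + 13 P$ ($G{\left(R,P \right)} = 13 \left(-1 + P\right) = -13 + 13 P$)
$\sqrt{\sqrt{M{\left(1313 \right)} + G{\left(-784,1087 \right)}} + 4301145} = \sqrt{\sqrt{571 + \left(-13 + 13 \cdot 1087\right)} + 4301145} = \sqrt{\sqrt{571 + \left(-13 + 14131\right)} + 4301145} = \sqrt{\sqrt{571 + 14118} + 4301145} = \sqrt{\sqrt{14689} + 4301145} = \sqrt{4301145 + \sqrt{14689}}$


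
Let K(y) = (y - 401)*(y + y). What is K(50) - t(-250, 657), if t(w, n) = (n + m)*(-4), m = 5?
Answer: -32452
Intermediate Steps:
K(y) = 2*y*(-401 + y) (K(y) = (-401 + y)*(2*y) = 2*y*(-401 + y))
t(w, n) = -20 - 4*n (t(w, n) = (n + 5)*(-4) = (5 + n)*(-4) = -20 - 4*n)
K(50) - t(-250, 657) = 2*50*(-401 + 50) - (-20 - 4*657) = 2*50*(-351) - (-20 - 2628) = -35100 - 1*(-2648) = -35100 + 2648 = -32452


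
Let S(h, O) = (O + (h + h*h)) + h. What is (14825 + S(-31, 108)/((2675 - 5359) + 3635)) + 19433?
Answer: 32580365/951 ≈ 34259.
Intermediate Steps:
S(h, O) = O + h² + 2*h (S(h, O) = (O + (h + h²)) + h = (O + h + h²) + h = O + h² + 2*h)
(14825 + S(-31, 108)/((2675 - 5359) + 3635)) + 19433 = (14825 + (108 + (-31)² + 2*(-31))/((2675 - 5359) + 3635)) + 19433 = (14825 + (108 + 961 - 62)/(-2684 + 3635)) + 19433 = (14825 + 1007/951) + 19433 = 14099582/951 + 19433 = 32580365/951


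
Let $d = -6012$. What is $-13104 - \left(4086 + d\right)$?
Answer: $-11178$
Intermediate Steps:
$-13104 - \left(4086 + d\right) = -13104 - -1926 = -13104 + \left(-4086 + 6012\right) = -13104 + 1926 = -11178$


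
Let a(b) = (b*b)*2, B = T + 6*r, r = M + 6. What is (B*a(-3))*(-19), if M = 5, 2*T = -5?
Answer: -21717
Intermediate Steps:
T = -5/2 (T = (1/2)*(-5) = -5/2 ≈ -2.5000)
r = 11 (r = 5 + 6 = 11)
B = 127/2 (B = -5/2 + 6*11 = -5/2 + 66 = 127/2 ≈ 63.500)
a(b) = 2*b**2 (a(b) = b**2*2 = 2*b**2)
(B*a(-3))*(-19) = (127*(2*(-3)**2)/2)*(-19) = (127*(2*9)/2)*(-19) = ((127/2)*18)*(-19) = 1143*(-19) = -21717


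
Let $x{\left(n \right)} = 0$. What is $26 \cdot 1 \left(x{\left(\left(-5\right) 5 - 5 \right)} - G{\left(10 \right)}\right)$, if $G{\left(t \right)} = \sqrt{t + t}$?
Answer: $- 52 \sqrt{5} \approx -116.28$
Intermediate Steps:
$G{\left(t \right)} = \sqrt{2} \sqrt{t}$ ($G{\left(t \right)} = \sqrt{2 t} = \sqrt{2} \sqrt{t}$)
$26 \cdot 1 \left(x{\left(\left(-5\right) 5 - 5 \right)} - G{\left(10 \right)}\right) = 26 \cdot 1 \left(0 - \sqrt{2} \sqrt{10}\right) = 26 \left(0 - 2 \sqrt{5}\right) = 26 \left(- 2 \sqrt{5}\right) = - 52 \sqrt{5}$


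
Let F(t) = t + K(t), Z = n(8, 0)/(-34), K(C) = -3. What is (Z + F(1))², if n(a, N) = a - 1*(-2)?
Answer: 1521/289 ≈ 5.2630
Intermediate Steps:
n(a, N) = 2 + a (n(a, N) = a + 2 = 2 + a)
Z = -5/17 (Z = (2 + 8)/(-34) = 10*(-1/34) = -5/17 ≈ -0.29412)
F(t) = -3 + t (F(t) = t - 3 = -3 + t)
(Z + F(1))² = (-5/17 + (-3 + 1))² = (-5/17 - 2)² = (-39/17)² = 1521/289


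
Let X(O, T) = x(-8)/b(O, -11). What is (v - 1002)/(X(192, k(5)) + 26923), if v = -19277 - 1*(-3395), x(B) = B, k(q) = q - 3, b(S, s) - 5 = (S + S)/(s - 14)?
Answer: -1457652/2324419 ≈ -0.62710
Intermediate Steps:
b(S, s) = 5 + 2*S/(-14 + s) (b(S, s) = 5 + (S + S)/(s - 14) = 5 + (2*S)/(-14 + s) = 5 + 2*S/(-14 + s))
k(q) = -3 + q
v = -15882 (v = -19277 + 3395 = -15882)
X(O, T) = -8/(5 - 2*O/25) (X(O, T) = -8*(-14 - 11)/(-70 + 2*O + 5*(-11)) = -8*(-25/(-70 + 2*O - 55)) = -8*(-25/(-125 + 2*O)) = -8/(5 - 2*O/25))
(v - 1002)/(X(192, k(5)) + 26923) = (-15882 - 1002)/(200/(-125 + 2*192) + 26923) = -16884/(200/(-125 + 384) + 26923) = -16884/(200/259 + 26923) = -16884/6973257/259 = -16884*259/6973257 = -1457652/2324419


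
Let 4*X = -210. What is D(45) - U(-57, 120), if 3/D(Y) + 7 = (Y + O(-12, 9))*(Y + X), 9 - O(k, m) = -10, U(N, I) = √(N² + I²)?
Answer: -3/487 - 3*√1961 ≈ -132.86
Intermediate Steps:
X = -105/2 (X = (¼)*(-210) = -105/2 ≈ -52.500)
U(N, I) = √(I² + N²)
O(k, m) = 19 (O(k, m) = 9 - 1*(-10) = 9 + 10 = 19)
D(Y) = 3/(-7 + (19 + Y)*(-105/2 + Y)) (D(Y) = 3/(-7 + (Y + 19)*(Y - 105/2)) = 3/(-7 + (19 + Y)*(-105/2 + Y)))
D(45) - U(-57, 120) = 6/(-2009 - 67*45 + 2*45²) - √(120² + (-57)²) = 6/(-2009 - 3015 + 2*2025) - √(14400 + 3249) = 6/(-2009 - 3015 + 4050) - √17649 = 6/(-974) - 3*√1961 = 6*(-1/974) - 3*√1961 = -3/487 - 3*√1961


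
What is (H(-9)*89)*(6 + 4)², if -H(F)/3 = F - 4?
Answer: 347100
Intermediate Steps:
H(F) = 12 - 3*F (H(F) = -3*(F - 4) = -3*(-4 + F) = 12 - 3*F)
(H(-9)*89)*(6 + 4)² = ((12 - 3*(-9))*89)*(6 + 4)² = ((12 + 27)*89)*10² = (39*89)*100 = 3471*100 = 347100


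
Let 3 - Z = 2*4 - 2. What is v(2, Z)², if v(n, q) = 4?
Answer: 16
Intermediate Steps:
Z = -3 (Z = 3 - (2*4 - 2) = 3 - (8 - 2) = 3 - 1*6 = 3 - 6 = -3)
v(2, Z)² = 4² = 16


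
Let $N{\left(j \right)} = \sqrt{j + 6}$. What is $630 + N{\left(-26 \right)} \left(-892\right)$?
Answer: $630 - 1784 i \sqrt{5} \approx 630.0 - 3989.1 i$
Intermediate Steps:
$N{\left(j \right)} = \sqrt{6 + j}$
$630 + N{\left(-26 \right)} \left(-892\right) = 630 + \sqrt{6 - 26} \left(-892\right) = 630 + \sqrt{-20} \left(-892\right) = 630 + 2 i \sqrt{5} \left(-892\right) = 630 - 1784 i \sqrt{5}$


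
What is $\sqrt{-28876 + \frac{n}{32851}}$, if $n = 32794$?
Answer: $\frac{i \sqrt{86320114062}}{1729} \approx 169.93 i$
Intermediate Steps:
$\sqrt{-28876 + \frac{n}{32851}} = \sqrt{-28876 + \frac{32794}{32851}} = \sqrt{-28876 + 32794 \cdot \frac{1}{32851}} = \sqrt{-28876 + \frac{1726}{1729}} = \sqrt{- \frac{49924878}{1729}} = \frac{i \sqrt{86320114062}}{1729}$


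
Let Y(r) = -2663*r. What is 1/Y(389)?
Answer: -1/1035907 ≈ -9.6534e-7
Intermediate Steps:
1/Y(389) = 1/(-2663*389) = 1/(-1035907) = -1/1035907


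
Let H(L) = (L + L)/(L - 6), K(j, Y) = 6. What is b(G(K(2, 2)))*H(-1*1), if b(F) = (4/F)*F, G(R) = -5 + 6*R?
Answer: 8/7 ≈ 1.1429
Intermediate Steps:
b(F) = 4
H(L) = 2*L/(-6 + L) (H(L) = (2*L)/(-6 + L) = 2*L/(-6 + L))
b(G(K(2, 2)))*H(-1*1) = 4*(2*(-1*1)/(-6 - 1*1)) = 4*(2*(-1)/(-6 - 1)) = 4*(2*(-1)/(-7)) = 4*(2*(-1)*(-⅐)) = 4*(2/7) = 8/7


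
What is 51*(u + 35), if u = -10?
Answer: 1275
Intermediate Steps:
51*(u + 35) = 51*(-10 + 35) = 51*25 = 1275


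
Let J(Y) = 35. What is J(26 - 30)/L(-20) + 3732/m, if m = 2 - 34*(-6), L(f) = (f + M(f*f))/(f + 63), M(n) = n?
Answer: 172819/7828 ≈ 22.077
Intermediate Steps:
L(f) = (f + f²)/(63 + f) (L(f) = (f + f*f)/(f + 63) = (f + f²)/(63 + f))
m = 206 (m = 2 + 204 = 206)
J(26 - 30)/L(-20) + 3732/m = 35/((-20*(1 - 20)/(63 - 20))) + 3732/206 = 35/((-20*(-19)/43)) + 3732*(1/206) = 35/((-20*1/43*(-19))) + 1866/103 = 35/(380/43) + 1866/103 = 35*(43/380) + 1866/103 = 301/76 + 1866/103 = 172819/7828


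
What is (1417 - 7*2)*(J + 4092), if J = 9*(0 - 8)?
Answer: 5640060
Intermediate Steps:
J = -72 (J = 9*(-8) = -72)
(1417 - 7*2)*(J + 4092) = (1417 - 7*2)*(-72 + 4092) = (1417 - 14)*4020 = 1403*4020 = 5640060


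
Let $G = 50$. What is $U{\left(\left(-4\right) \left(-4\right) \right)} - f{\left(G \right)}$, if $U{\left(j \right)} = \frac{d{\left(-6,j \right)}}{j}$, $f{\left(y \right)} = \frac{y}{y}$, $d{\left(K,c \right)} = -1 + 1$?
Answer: $-1$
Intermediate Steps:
$d{\left(K,c \right)} = 0$
$f{\left(y \right)} = 1$
$U{\left(j \right)} = 0$ ($U{\left(j \right)} = \frac{0}{j} = 0$)
$U{\left(\left(-4\right) \left(-4\right) \right)} - f{\left(G \right)} = 0 - 1 = -1$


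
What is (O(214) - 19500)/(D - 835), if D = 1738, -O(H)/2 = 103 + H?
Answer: -20134/903 ≈ -22.297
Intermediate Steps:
O(H) = -206 - 2*H (O(H) = -2*(103 + H) = -206 - 2*H)
(O(214) - 19500)/(D - 835) = ((-206 - 2*214) - 19500)/(1738 - 835) = ((-206 - 428) - 19500)/903 = (-634 - 19500)*(1/903) = -20134*1/903 = -20134/903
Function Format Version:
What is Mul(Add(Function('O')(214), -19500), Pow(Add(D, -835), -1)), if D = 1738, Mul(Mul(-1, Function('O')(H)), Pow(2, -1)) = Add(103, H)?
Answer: Rational(-20134, 903) ≈ -22.297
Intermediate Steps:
Function('O')(H) = Add(-206, Mul(-2, H)) (Function('O')(H) = Mul(-2, Add(103, H)) = Add(-206, Mul(-2, H)))
Mul(Add(Function('O')(214), -19500), Pow(Add(D, -835), -1)) = Mul(Add(Add(-206, Mul(-2, 214)), -19500), Pow(Add(1738, -835), -1)) = Mul(Add(Add(-206, -428), -19500), Pow(903, -1)) = Mul(Add(-634, -19500), Rational(1, 903)) = Mul(-20134, Rational(1, 903)) = Rational(-20134, 903)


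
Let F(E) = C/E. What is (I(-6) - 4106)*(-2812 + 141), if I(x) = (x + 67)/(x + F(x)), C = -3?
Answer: 120964248/11 ≈ 1.0997e+7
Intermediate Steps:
F(E) = -3/E
I(x) = (67 + x)/(x - 3/x) (I(x) = (x + 67)/(x - 3/x) = (67 + x)/(x - 3/x))
(I(-6) - 4106)*(-2812 + 141) = (-6*(67 - 6)/(-3 + (-6)²) - 4106)*(-2812 + 141) = (-6*61/(-3 + 36) - 4106)*(-2671) = (-6*61/33 - 4106)*(-2671) = (-6*1/33*61 - 4106)*(-2671) = (-122/11 - 4106)*(-2671) = -45288/11*(-2671) = 120964248/11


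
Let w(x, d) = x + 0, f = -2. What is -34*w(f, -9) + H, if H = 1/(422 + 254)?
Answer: 45969/676 ≈ 68.001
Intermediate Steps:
w(x, d) = x
H = 1/676 ≈ 0.0014793
-34*w(f, -9) + H = -34*(-2) + 1/676 = 68 + 1/676 = 45969/676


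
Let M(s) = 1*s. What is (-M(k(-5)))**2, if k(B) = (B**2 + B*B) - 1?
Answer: 2401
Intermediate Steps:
k(B) = -1 + 2*B**2 (k(B) = (B**2 + B**2) - 1 = 2*B**2 - 1 = -1 + 2*B**2)
M(s) = s
(-M(k(-5)))**2 = (-(-1 + 2*(-5)**2))**2 = (-(-1 + 2*25))**2 = (-(-1 + 50))**2 = (-1*49)**2 = (-49)**2 = 2401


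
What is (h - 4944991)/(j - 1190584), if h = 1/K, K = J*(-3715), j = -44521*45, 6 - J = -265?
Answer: 4978443864116/3215636606185 ≈ 1.5482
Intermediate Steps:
J = 271 (J = 6 - 1*(-265) = 6 + 265 = 271)
j = -2003445
K = -1006765 (K = 271*(-3715) = -1006765)
h = -1/1006765 (h = 1/(-1006765) = -1/1006765 ≈ -9.9328e-7)
(h - 4944991)/(j - 1190584) = (-1/1006765 - 4944991)/(-2003445 - 1190584) = -4978443864116/1006765/(-3194029) = -4978443864116/1006765*(-1/3194029) = 4978443864116/3215636606185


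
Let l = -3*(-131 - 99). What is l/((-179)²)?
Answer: 690/32041 ≈ 0.021535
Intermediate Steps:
l = 690 (l = -3*(-230) = 690)
l/((-179)²) = 690/((-179)²) = 690/32041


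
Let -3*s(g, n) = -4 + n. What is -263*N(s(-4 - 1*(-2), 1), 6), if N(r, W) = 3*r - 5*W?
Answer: 7101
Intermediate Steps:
s(g, n) = 4/3 - n/3 (s(g, n) = -(-4 + n)/3 = 4/3 - n/3)
N(r, W) = -5*W + 3*r
-263*N(s(-4 - 1*(-2), 1), 6) = -263*(-5*6 + 3*(4/3 - ⅓*1)) = -263*(-30 + 3*(4/3 - ⅓)) = -263*(-30 + 3*1) = -263*(-30 + 3) = -263*(-27) = 7101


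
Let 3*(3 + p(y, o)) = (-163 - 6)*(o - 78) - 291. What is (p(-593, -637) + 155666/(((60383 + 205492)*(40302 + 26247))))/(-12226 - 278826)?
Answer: -101557713485363/735684463903500 ≈ -0.13805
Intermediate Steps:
p(y, o) = 4294 - 169*o/3 (p(y, o) = -3 + ((-163 - 6)*(o - 78) - 291)/3 = -3 + (-169*(-78 + o) - 291)/3 = -3 + ((13182 - 169*o) - 291)/3 = -3 + (12891 - 169*o)/3 = -3 + (4297 - 169*o/3) = 4294 - 169*o/3)
(p(-593, -637) + 155666/(((60383 + 205492)*(40302 + 26247))))/(-12226 - 278826) = ((4294 - 169/3*(-637)) + 155666/(((60383 + 205492)*(40302 + 26247))))/(-12226 - 278826) = ((4294 + 107653/3) + 155666/((265875*66549)))/(-291052) = (120535/3 + 155666/17693715375)*(-1/291052) = (120535/3 + 155666*(1/17693715375))*(-1/291052) = (120535/3 + 22238/2527673625)*(-1/291052) = (101557713485363/2527673625)*(-1/291052) = -101557713485363/735684463903500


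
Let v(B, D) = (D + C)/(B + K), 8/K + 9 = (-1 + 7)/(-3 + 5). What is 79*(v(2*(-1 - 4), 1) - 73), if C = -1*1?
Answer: -5767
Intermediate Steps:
K = -4/3 (K = 8/(-9 + (-1 + 7)/(-3 + 5)) = 8/(-9 + 6/2) = 8/(-9 + 6*(1/2)) = 8/(-9 + 3) = 8/(-6) = 8*(-1/6) = -4/3 ≈ -1.3333)
C = -1
v(B, D) = (-1 + D)/(-4/3 + B) (v(B, D) = (D - 1)/(B - 4/3) = (-1 + D)/(-4/3 + B))
79*(v(2*(-1 - 4), 1) - 73) = 79*(3*(-1 + 1)/(-4 + 3*(2*(-1 - 4))) - 73) = 79*(3*0/(-4 + 3*(2*(-5))) - 73) = 79*(3*0/(-4 + 3*(-10)) - 73) = 79*(3*0/(-4 - 30) - 73) = 79*(3*0/(-34) - 73) = 79*(3*(-1/34)*0 - 73) = 79*(0 - 73) = 79*(-73) = -5767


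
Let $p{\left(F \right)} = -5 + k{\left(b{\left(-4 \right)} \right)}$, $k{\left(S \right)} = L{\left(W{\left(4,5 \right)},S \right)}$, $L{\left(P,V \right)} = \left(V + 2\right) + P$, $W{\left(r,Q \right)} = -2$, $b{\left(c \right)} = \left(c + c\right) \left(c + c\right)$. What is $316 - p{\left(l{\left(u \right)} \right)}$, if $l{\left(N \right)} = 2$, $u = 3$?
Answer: $257$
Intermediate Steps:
$b{\left(c \right)} = 4 c^{2}$ ($b{\left(c \right)} = 2 c 2 c = 4 c^{2}$)
$L{\left(P,V \right)} = 2 + P + V$ ($L{\left(P,V \right)} = \left(2 + V\right) + P = 2 + P + V$)
$k{\left(S \right)} = S$ ($k{\left(S \right)} = 2 - 2 + S = S$)
$p{\left(F \right)} = 59$ ($p{\left(F \right)} = -5 + 4 \left(-4\right)^{2} = -5 + 4 \cdot 16 = -5 + 64 = 59$)
$316 - p{\left(l{\left(u \right)} \right)} = 316 - 59 = 257$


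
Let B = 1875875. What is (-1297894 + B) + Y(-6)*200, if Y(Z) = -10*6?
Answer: 565981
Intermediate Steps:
Y(Z) = -60
(-1297894 + B) + Y(-6)*200 = (-1297894 + 1875875) - 60*200 = 577981 - 12000 = 565981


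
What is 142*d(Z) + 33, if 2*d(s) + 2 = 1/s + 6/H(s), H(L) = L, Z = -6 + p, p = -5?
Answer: -1696/11 ≈ -154.18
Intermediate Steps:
Z = -11 (Z = -6 - 5 = -11)
d(s) = -1 + 7/(2*s) (d(s) = -1 + (1/s + 6/s)/2 = -1 + (7/s)/2 = -1 + 7/(2*s))
142*d(Z) + 33 = 142*((7/2 - 1*(-11))/(-11)) + 33 = 142*(-(7/2 + 11)/11) + 33 = 142*(-1/11*29/2) + 33 = 142*(-29/22) + 33 = -2059/11 + 33 = -1696/11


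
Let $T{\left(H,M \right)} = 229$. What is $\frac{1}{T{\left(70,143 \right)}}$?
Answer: $\frac{1}{229} \approx 0.0043668$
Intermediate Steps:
$\frac{1}{T{\left(70,143 \right)}} = \frac{1}{229}$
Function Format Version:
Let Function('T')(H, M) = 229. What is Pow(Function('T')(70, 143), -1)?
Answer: Rational(1, 229) ≈ 0.0043668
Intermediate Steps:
Pow(Function('T')(70, 143), -1) = Pow(229, -1) = Rational(1, 229)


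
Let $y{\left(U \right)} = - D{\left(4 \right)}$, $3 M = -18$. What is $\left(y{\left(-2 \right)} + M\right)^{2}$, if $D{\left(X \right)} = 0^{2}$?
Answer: $36$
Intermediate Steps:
$D{\left(X \right)} = 0$
$M = -6$ ($M = \frac{1}{3} \left(-18\right) = -6$)
$y{\left(U \right)} = 0$ ($y{\left(U \right)} = \left(-1\right) 0 = 0$)
$\left(y{\left(-2 \right)} + M\right)^{2} = \left(0 - 6\right)^{2} = \left(-6\right)^{2} = 36$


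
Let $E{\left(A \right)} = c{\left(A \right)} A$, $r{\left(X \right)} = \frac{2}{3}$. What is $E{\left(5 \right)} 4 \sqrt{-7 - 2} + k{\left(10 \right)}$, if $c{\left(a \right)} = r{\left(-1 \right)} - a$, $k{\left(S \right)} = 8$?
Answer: $8 - 260 i \approx 8.0 - 260.0 i$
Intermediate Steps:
$r{\left(X \right)} = \frac{2}{3}$ ($r{\left(X \right)} = 2 \cdot \frac{1}{3} = \frac{2}{3}$)
$c{\left(a \right)} = \frac{2}{3} - a$
$E{\left(A \right)} = A \left(\frac{2}{3} - A\right)$ ($E{\left(A \right)} = \left(\frac{2}{3} - A\right) A = A \left(\frac{2}{3} - A\right)$)
$E{\left(5 \right)} 4 \sqrt{-7 - 2} + k{\left(10 \right)} = \frac{1}{3} \cdot 5 \left(2 - 15\right) 4 \sqrt{-7 - 2} + 8 = \frac{1}{3} \cdot 5 \left(2 - 15\right) 4 \sqrt{-9} + 8 = \frac{1}{3} \cdot 5 \left(-13\right) 4 \cdot 3 i + 8 = - \frac{65 \cdot 12 i}{3} + 8 = - 260 i + 8 = 8 - 260 i$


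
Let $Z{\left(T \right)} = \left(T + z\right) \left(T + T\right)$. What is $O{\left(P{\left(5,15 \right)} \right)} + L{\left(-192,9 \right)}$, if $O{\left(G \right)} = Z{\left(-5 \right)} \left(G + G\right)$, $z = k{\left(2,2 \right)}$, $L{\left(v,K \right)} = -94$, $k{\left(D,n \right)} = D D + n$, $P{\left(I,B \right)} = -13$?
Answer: $166$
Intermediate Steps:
$k{\left(D,n \right)} = n + D^{2}$ ($k{\left(D,n \right)} = D^{2} + n = n + D^{2}$)
$z = 6$ ($z = 2 + 2^{2} = 2 + 4 = 6$)
$Z{\left(T \right)} = 2 T \left(6 + T\right)$ ($Z{\left(T \right)} = \left(T + 6\right) \left(T + T\right) = \left(6 + T\right) 2 T = 2 T \left(6 + T\right)$)
$O{\left(G \right)} = - 20 G$ ($O{\left(G \right)} = 2 \left(-5\right) \left(6 - 5\right) \left(G + G\right) = 2 \left(-5\right) 1 \cdot 2 G = - 10 \cdot 2 G = - 20 G$)
$O{\left(P{\left(5,15 \right)} \right)} + L{\left(-192,9 \right)} = \left(-20\right) \left(-13\right) - 94 = 260 - 94 = 166$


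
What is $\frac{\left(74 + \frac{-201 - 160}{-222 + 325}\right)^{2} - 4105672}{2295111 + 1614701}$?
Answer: $- \frac{43504352127}{41479195508} \approx -1.0488$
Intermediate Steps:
$\frac{\left(74 + \frac{-201 - 160}{-222 + 325}\right)^{2} - 4105672}{2295111 + 1614701} = \frac{\left(74 - \frac{361}{103}\right)^{2} - 4105672}{3909812} = \left(\left(74 - \frac{361}{103}\right)^{2} - 4105672\right) \frac{1}{3909812} = \left(\left(\frac{7261}{103}\right)^{2} - 4105672\right) \frac{1}{3909812} = \left(\frac{52722121}{10609} - 4105672\right) \frac{1}{3909812} = \left(- \frac{43504352127}{10609}\right) \frac{1}{3909812} = - \frac{43504352127}{41479195508}$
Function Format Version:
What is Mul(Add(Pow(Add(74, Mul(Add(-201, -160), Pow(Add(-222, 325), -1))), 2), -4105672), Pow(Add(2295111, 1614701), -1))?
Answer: Rational(-43504352127, 41479195508) ≈ -1.0488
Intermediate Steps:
Mul(Add(Pow(Add(74, Mul(Add(-201, -160), Pow(Add(-222, 325), -1))), 2), -4105672), Pow(Add(2295111, 1614701), -1)) = Mul(Add(Pow(Add(74, Mul(-361, Pow(103, -1))), 2), -4105672), Pow(3909812, -1)) = Mul(Add(Pow(Add(74, Mul(-361, Rational(1, 103))), 2), -4105672), Rational(1, 3909812)) = Mul(Add(Pow(Add(74, Rational(-361, 103)), 2), -4105672), Rational(1, 3909812)) = Mul(Add(Pow(Rational(7261, 103), 2), -4105672), Rational(1, 3909812)) = Mul(Add(Rational(52722121, 10609), -4105672), Rational(1, 3909812)) = Mul(Rational(-43504352127, 10609), Rational(1, 3909812)) = Rational(-43504352127, 41479195508)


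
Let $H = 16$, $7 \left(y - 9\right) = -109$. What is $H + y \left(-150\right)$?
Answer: $\frac{7012}{7} \approx 1001.7$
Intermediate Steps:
$y = - \frac{46}{7}$ ($y = 9 + \frac{1}{7} \left(-109\right) = 9 - \frac{109}{7} = - \frac{46}{7} \approx -6.5714$)
$H + y \left(-150\right) = 16 - - \frac{6900}{7} = 16 + \frac{6900}{7} = \frac{7012}{7}$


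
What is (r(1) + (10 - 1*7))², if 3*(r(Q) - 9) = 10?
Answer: 2116/9 ≈ 235.11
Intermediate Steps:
r(Q) = 37/3 (r(Q) = 9 + (⅓)*10 = 9 + 10/3 = 37/3)
(r(1) + (10 - 1*7))² = (37/3 + (10 - 1*7))² = (37/3 + (10 - 7))² = (37/3 + 3)² = (46/3)² = 2116/9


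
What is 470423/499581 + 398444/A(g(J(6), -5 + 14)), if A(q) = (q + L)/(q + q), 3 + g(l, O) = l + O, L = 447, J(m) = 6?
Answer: 176945821159/8492877 ≈ 20835.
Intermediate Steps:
g(l, O) = -3 + O + l (g(l, O) = -3 + (l + O) = -3 + (O + l) = -3 + O + l)
A(q) = (447 + q)/(2*q) (A(q) = (q + 447)/(q + q) = (447 + q)/((2*q)) = (447 + q)*(1/(2*q)) = (447 + q)/(2*q))
470423/499581 + 398444/A(g(J(6), -5 + 14)) = 470423/499581 + 398444/(((447 + (-3 + (-5 + 14) + 6))/(2*(-3 + (-5 + 14) + 6)))) = 470423*(1/499581) + 398444/(((447 + (-3 + 9 + 6))/(2*(-3 + 9 + 6)))) = 470423/499581 + 398444/(((½)*(447 + 12)/12)) = 470423/499581 + 398444/(((½)*(1/12)*459)) = 470423/499581 + 398444/(153/8) = 470423/499581 + 398444*(8/153) = 470423/499581 + 3187552/153 = 176945821159/8492877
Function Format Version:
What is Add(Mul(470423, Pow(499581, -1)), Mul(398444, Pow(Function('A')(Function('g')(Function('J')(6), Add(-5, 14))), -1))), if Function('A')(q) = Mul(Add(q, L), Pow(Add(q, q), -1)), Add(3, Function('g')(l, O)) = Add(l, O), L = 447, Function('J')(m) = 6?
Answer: Rational(176945821159, 8492877) ≈ 20835.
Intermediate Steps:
Function('g')(l, O) = Add(-3, O, l) (Function('g')(l, O) = Add(-3, Add(l, O)) = Add(-3, Add(O, l)) = Add(-3, O, l))
Function('A')(q) = Mul(Rational(1, 2), Pow(q, -1), Add(447, q)) (Function('A')(q) = Mul(Add(q, 447), Pow(Add(q, q), -1)) = Mul(Add(447, q), Pow(Mul(2, q), -1)) = Mul(Add(447, q), Mul(Rational(1, 2), Pow(q, -1))) = Mul(Rational(1, 2), Pow(q, -1), Add(447, q)))
Add(Mul(470423, Pow(499581, -1)), Mul(398444, Pow(Function('A')(Function('g')(Function('J')(6), Add(-5, 14))), -1))) = Add(Mul(470423, Pow(499581, -1)), Mul(398444, Pow(Mul(Rational(1, 2), Pow(Add(-3, Add(-5, 14), 6), -1), Add(447, Add(-3, Add(-5, 14), 6))), -1))) = Add(Mul(470423, Rational(1, 499581)), Mul(398444, Pow(Mul(Rational(1, 2), Pow(Add(-3, 9, 6), -1), Add(447, Add(-3, 9, 6))), -1))) = Add(Rational(470423, 499581), Mul(398444, Pow(Mul(Rational(1, 2), Pow(12, -1), Add(447, 12)), -1))) = Add(Rational(470423, 499581), Mul(398444, Pow(Mul(Rational(1, 2), Rational(1, 12), 459), -1))) = Add(Rational(470423, 499581), Mul(398444, Pow(Rational(153, 8), -1))) = Add(Rational(470423, 499581), Mul(398444, Rational(8, 153))) = Add(Rational(470423, 499581), Rational(3187552, 153)) = Rational(176945821159, 8492877)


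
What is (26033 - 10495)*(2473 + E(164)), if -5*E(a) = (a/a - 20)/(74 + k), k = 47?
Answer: 23247706992/605 ≈ 3.8426e+7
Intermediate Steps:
E(a) = 19/605 (E(a) = -(a/a - 20)/(5*(74 + 47)) = -(1 - 20)/(5*121) = -(-19)/(5*121) = -⅕*(-19/121) = 19/605)
(26033 - 10495)*(2473 + E(164)) = (26033 - 10495)*(2473 + 19/605) = 15538*(1496184/605) = 23247706992/605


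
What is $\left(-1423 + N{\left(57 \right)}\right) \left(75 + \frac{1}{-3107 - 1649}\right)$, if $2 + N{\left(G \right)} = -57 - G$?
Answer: $- \frac{548959761}{4756} \approx -1.1542 \cdot 10^{5}$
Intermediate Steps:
$N{\left(G \right)} = -59 - G$ ($N{\left(G \right)} = -2 - \left(57 + G\right) = -59 - G$)
$\left(-1423 + N{\left(57 \right)}\right) \left(75 + \frac{1}{-3107 - 1649}\right) = \left(-1423 - 116\right) \left(75 + \frac{1}{-3107 - 1649}\right) = \left(-1423 - 116\right) \left(75 + \frac{1}{-4756}\right) = \left(-1423 - 116\right) \left(75 - \frac{1}{4756}\right) = \left(-1539\right) \frac{356699}{4756} = - \frac{548959761}{4756}$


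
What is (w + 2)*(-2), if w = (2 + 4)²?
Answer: -76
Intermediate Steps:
w = 36 (w = 6² = 36)
(w + 2)*(-2) = (36 + 2)*(-2) = 38*(-2) = -76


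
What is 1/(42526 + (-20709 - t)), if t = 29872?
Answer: -1/8055 ≈ -0.00012415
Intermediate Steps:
1/(42526 + (-20709 - t)) = 1/(42526 + (-20709 - 1*29872)) = 1/(42526 + (-20709 - 29872)) = 1/(42526 - 50581) = 1/(-8055) = -1/8055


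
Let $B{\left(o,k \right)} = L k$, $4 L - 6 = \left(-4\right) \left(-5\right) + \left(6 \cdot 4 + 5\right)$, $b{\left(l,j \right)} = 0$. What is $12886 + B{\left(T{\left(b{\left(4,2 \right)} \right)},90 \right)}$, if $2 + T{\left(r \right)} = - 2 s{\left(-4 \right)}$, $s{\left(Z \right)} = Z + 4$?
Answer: $\frac{28247}{2} \approx 14124.0$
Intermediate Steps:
$s{\left(Z \right)} = 4 + Z$
$T{\left(r \right)} = -2$ ($T{\left(r \right)} = -2 - 2 \left(4 - 4\right) = -2 - 0 = -2 + 0 = -2$)
$L = \frac{55}{4}$ ($L = \frac{3}{2} + \frac{\left(-4\right) \left(-5\right) + \left(6 \cdot 4 + 5\right)}{4} = \frac{3}{2} + \frac{20 + \left(24 + 5\right)}{4} = \frac{3}{2} + \frac{20 + 29}{4} = \frac{3}{2} + \frac{1}{4} \cdot 49 = \frac{3}{2} + \frac{49}{4} = \frac{55}{4} \approx 13.75$)
$B{\left(o,k \right)} = \frac{55 k}{4}$
$12886 + B{\left(T{\left(b{\left(4,2 \right)} \right)},90 \right)} = 12886 + \frac{55}{4} \cdot 90 = 12886 + \frac{2475}{2} = \frac{28247}{2}$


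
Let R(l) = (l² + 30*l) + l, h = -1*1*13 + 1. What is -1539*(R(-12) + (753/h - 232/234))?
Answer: 23347485/52 ≈ 4.4899e+5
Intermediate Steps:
h = -12 (h = -1*13 + 1 = -13 + 1 = -12)
R(l) = l² + 31*l
-1539*(R(-12) + (753/h - 232/234)) = -1539*(-12*(31 - 12) + (753/(-12) - 232/234)) = -1539*(-12*19 + (753*(-1/12) - 232*1/234)) = -1539*(-228 + (-251/4 - 116/117)) = -1539*(-228 - 29831/468) = -1539*(-136535/468) = 23347485/52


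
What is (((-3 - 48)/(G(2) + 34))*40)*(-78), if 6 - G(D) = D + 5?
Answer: 53040/11 ≈ 4821.8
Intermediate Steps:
G(D) = 1 - D (G(D) = 6 - (D + 5) = 6 - (5 + D) = 6 + (-5 - D) = 1 - D)
(((-3 - 48)/(G(2) + 34))*40)*(-78) = (((-3 - 48)/((1 - 1*2) + 34))*40)*(-78) = (-51/((1 - 2) + 34)*40)*(-78) = (-51/(-1 + 34)*40)*(-78) = (-51/33*40)*(-78) = (-51*1/33*40)*(-78) = -17/11*40*(-78) = -680/11*(-78) = 53040/11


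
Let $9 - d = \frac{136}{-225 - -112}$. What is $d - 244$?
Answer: $- \frac{26419}{113} \approx -233.8$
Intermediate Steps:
$d = \frac{1153}{113}$ ($d = 9 - \frac{136}{-225 - -112} = 9 - \frac{136}{-225 + 112} = 9 - \frac{136}{-113} = 9 - 136 \left(- \frac{1}{113}\right) = 9 - - \frac{136}{113} = 9 + \frac{136}{113} = \frac{1153}{113} \approx 10.204$)
$d - 244 = \frac{1153}{113} - 244 = - \frac{26419}{113}$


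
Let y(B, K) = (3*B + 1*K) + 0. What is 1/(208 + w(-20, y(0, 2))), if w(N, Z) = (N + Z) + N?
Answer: 1/170 ≈ 0.0058824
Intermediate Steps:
y(B, K) = K + 3*B (y(B, K) = (3*B + K) + 0 = (K + 3*B) + 0 = K + 3*B)
w(N, Z) = Z + 2*N
1/(208 + w(-20, y(0, 2))) = 1/(208 + ((2 + 3*0) + 2*(-20))) = 1/(208 + ((2 + 0) - 40)) = 1/(208 + (2 - 40)) = 1/(208 - 38) = 1/170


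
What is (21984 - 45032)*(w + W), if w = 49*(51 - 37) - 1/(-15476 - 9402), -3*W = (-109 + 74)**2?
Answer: -238816196548/37317 ≈ -6.3997e+6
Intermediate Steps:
W = -1225/3 (W = -(-109 + 74)**2/3 = -1/3*(-35)**2 = -1/3*1225 = -1225/3 ≈ -408.33)
w = 17066309/24878 (w = 49*14 - 1/(-24878) = 686 - 1*(-1/24878) = 686 + 1/24878 = 17066309/24878 ≈ 686.00)
(21984 - 45032)*(w + W) = (21984 - 45032)*(17066309/24878 - 1225/3) = -23048*20723377/74634 = -238816196548/37317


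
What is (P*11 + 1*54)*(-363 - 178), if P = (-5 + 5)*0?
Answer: -29214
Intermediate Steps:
P = 0 (P = 0*0 = 0)
(P*11 + 1*54)*(-363 - 178) = (0*11 + 1*54)*(-363 - 178) = (0 + 54)*(-541) = 54*(-541) = -29214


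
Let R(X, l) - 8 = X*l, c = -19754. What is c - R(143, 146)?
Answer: -40640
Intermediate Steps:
R(X, l) = 8 + X*l
c - R(143, 146) = -19754 - (8 + 143*146) = -19754 - (8 + 20878) = -19754 - 1*20886 = -19754 - 20886 = -40640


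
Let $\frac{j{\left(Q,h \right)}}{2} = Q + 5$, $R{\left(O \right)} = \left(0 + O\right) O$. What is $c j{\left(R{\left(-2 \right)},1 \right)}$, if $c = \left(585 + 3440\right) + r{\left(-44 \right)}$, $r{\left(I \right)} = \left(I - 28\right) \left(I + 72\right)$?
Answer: $36162$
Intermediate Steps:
$R{\left(O \right)} = O^{2}$ ($R{\left(O \right)} = O O = O^{2}$)
$r{\left(I \right)} = \left(-28 + I\right) \left(72 + I\right)$
$j{\left(Q,h \right)} = 10 + 2 Q$ ($j{\left(Q,h \right)} = 2 \left(Q + 5\right) = 2 \left(5 + Q\right) = 10 + 2 Q$)
$c = 2009$ ($c = \left(585 + 3440\right) + \left(-2016 + \left(-44\right)^{2} + 44 \left(-44\right)\right) = 4025 - 2016 = 2009$)
$c j{\left(R{\left(-2 \right)},1 \right)} = 2009 \left(10 + 2 \left(-2\right)^{2}\right) = 2009 \left(10 + 2 \cdot 4\right) = 2009 \left(10 + 8\right) = 2009 \cdot 18 = 36162$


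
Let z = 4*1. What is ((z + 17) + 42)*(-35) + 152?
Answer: -2053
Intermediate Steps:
z = 4
((z + 17) + 42)*(-35) + 152 = ((4 + 17) + 42)*(-35) + 152 = (21 + 42)*(-35) + 152 = 63*(-35) + 152 = -2205 + 152 = -2053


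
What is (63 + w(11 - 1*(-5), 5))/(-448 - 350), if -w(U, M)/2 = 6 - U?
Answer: -83/798 ≈ -0.10401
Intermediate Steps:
w(U, M) = -12 + 2*U (w(U, M) = -2*(6 - U) = -12 + 2*U)
(63 + w(11 - 1*(-5), 5))/(-448 - 350) = (63 + (-12 + 2*(11 - 1*(-5))))/(-448 - 350) = (63 + (-12 + 2*(11 + 5)))/(-798) = (63 + (-12 + 2*16))*(-1/798) = (63 + (-12 + 32))*(-1/798) = (63 + 20)*(-1/798) = 83*(-1/798) = -83/798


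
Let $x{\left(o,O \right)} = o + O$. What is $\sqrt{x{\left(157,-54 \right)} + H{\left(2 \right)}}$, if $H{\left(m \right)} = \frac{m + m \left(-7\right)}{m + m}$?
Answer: $10$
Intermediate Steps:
$H{\left(m \right)} = -3$ ($H{\left(m \right)} = \frac{m - 7 m}{2 m} = - 6 m \frac{1}{2 m} = -3$)
$x{\left(o,O \right)} = O + o$
$\sqrt{x{\left(157,-54 \right)} + H{\left(2 \right)}} = \sqrt{\left(-54 + 157\right) - 3} = \sqrt{103 - 3} = \sqrt{100} = 10$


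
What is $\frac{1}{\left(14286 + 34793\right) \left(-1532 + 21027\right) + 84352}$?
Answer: $\frac{1}{956879457} \approx 1.0451 \cdot 10^{-9}$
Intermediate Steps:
$\frac{1}{\left(14286 + 34793\right) \left(-1532 + 21027\right) + 84352} = \frac{1}{49079 \cdot 19495 + 84352} = \frac{1}{956795105 + 84352} = \frac{1}{956879457}$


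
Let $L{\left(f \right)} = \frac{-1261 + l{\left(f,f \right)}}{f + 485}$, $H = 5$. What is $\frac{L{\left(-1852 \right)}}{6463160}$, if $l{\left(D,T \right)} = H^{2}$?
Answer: $\frac{309}{2208784930} \approx 1.399 \cdot 10^{-7}$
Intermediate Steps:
$l{\left(D,T \right)} = 25$ ($l{\left(D,T \right)} = 5^{2} = 25$)
$L{\left(f \right)} = - \frac{1236}{485 + f}$ ($L{\left(f \right)} = \frac{-1261 + 25}{f + 485} = - \frac{1236}{485 + f}$)
$\frac{L{\left(-1852 \right)}}{6463160} = \frac{\left(-1236\right) \frac{1}{485 - 1852}}{6463160} = - \frac{1236}{-1367} \cdot \frac{1}{6463160} = \left(-1236\right) \left(- \frac{1}{1367}\right) \frac{1}{6463160} = \frac{1236}{1367} \cdot \frac{1}{6463160} = \frac{309}{2208784930}$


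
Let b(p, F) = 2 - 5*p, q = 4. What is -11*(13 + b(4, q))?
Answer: 55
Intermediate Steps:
-11*(13 + b(4, q)) = -11*(13 + (2 - 5*4)) = -11*(13 + (2 - 20)) = -11*(13 - 18) = -11*(-5) = 55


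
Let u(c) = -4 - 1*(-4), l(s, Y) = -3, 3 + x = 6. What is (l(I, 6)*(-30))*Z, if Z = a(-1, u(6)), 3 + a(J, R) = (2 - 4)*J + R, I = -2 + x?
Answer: -90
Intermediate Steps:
x = 3 (x = -3 + 6 = 3)
I = 1 (I = -2 + 3 = 1)
u(c) = 0 (u(c) = -4 + 4 = 0)
a(J, R) = -3 + R - 2*J (a(J, R) = -3 + ((2 - 4)*J + R) = -3 + (-2*J + R) = -3 + (R - 2*J) = -3 + R - 2*J)
Z = -1 (Z = -3 + 0 - 2*(-1) = -3 + 0 + 2 = -1)
(l(I, 6)*(-30))*Z = -3*(-30)*(-1) = 90*(-1) = -90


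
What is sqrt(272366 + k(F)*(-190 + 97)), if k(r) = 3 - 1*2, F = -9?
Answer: sqrt(272273) ≈ 521.80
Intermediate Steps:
k(r) = 1 (k(r) = 3 - 2 = 1)
sqrt(272366 + k(F)*(-190 + 97)) = sqrt(272366 + 1*(-190 + 97)) = sqrt(272366 + 1*(-93)) = sqrt(272366 - 93) = sqrt(272273)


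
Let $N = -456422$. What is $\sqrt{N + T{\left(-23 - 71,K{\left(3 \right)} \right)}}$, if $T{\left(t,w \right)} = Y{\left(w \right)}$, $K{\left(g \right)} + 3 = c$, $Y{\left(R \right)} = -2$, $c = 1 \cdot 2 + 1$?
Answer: $2 i \sqrt{114106} \approx 675.59 i$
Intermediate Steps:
$c = 3$ ($c = 2 + 1 = 3$)
$K{\left(g \right)} = 0$ ($K{\left(g \right)} = -3 + 3 = 0$)
$T{\left(t,w \right)} = -2$
$\sqrt{N + T{\left(-23 - 71,K{\left(3 \right)} \right)}} = \sqrt{-456422 - 2} = \sqrt{-456424} = 2 i \sqrt{114106}$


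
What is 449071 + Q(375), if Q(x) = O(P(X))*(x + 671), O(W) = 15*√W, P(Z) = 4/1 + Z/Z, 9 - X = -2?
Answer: 449071 + 15690*√5 ≈ 4.8416e+5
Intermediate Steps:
X = 11 (X = 9 - 1*(-2) = 9 + 2 = 11)
P(Z) = 5 (P(Z) = 4*1 + 1 = 4 + 1 = 5)
Q(x) = 15*√5*(671 + x) (Q(x) = (15*√5)*(x + 671) = (15*√5)*(671 + x) = 15*√5*(671 + x))
449071 + Q(375) = 449071 + 15*√5*(671 + 375) = 449071 + 15*√5*1046 = 449071 + 15690*√5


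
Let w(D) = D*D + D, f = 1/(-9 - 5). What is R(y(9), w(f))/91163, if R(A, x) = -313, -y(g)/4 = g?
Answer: -313/91163 ≈ -0.0034334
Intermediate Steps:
f = -1/14 (f = 1/(-14) = -1/14 ≈ -0.071429)
y(g) = -4*g
w(D) = D + D² (w(D) = D² + D = D + D²)
R(y(9), w(f))/91163 = -313/91163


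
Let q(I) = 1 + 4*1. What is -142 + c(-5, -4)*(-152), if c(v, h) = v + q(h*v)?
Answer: -142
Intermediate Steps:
q(I) = 5 (q(I) = 1 + 4 = 5)
c(v, h) = 5 + v (c(v, h) = v + 5 = 5 + v)
-142 + c(-5, -4)*(-152) = -142 + (5 - 5)*(-152) = -142 + 0*(-152) = -142 + 0 = -142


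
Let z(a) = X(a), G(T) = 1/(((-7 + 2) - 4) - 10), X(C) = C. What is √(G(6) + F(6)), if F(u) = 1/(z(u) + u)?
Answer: √399/114 ≈ 0.17522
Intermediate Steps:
G(T) = -1/19 (G(T) = 1/((-5 - 4) - 10) = 1/(-9 - 10) = 1/(-19) = -1/19)
z(a) = a
F(u) = 1/(2*u) (F(u) = 1/(u + u) = 1/(2*u))
√(G(6) + F(6)) = √(-1/19 + (½)/6) = √(-1/19 + (½)*(⅙)) = √(-1/19 + 1/12) = √(7/228) = √399/114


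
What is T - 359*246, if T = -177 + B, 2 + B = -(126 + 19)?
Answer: -88638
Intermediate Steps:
B = -147 (B = -2 - (126 + 19) = -2 - 1*145 = -2 - 145 = -147)
T = -324 (T = -177 - 147 = -324)
T - 359*246 = -324 - 359*246 = -324 - 88314 = -88638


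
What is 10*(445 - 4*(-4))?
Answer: 4610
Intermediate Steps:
10*(445 - 4*(-4)) = 10*(445 - 1*(-16)) = 10*(445 + 16) = 10*461 = 4610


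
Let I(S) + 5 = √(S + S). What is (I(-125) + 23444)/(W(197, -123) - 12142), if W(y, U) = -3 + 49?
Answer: -7813/4032 - 5*I*√10/12096 ≈ -1.9377 - 0.0013072*I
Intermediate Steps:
I(S) = -5 + √2*√S (I(S) = -5 + √(S + S) = -5 + √(2*S) = -5 + √2*√S)
W(y, U) = 46
(I(-125) + 23444)/(W(197, -123) - 12142) = ((-5 + √2*√(-125)) + 23444)/(46 - 12142) = ((-5 + √2*(5*I*√5)) + 23444)/(-12096) = ((-5 + 5*I*√10) + 23444)*(-1/12096) = (23439 + 5*I*√10)*(-1/12096) = -7813/4032 - 5*I*√10/12096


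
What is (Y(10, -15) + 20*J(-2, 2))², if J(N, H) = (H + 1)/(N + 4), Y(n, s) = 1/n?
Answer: 90601/100 ≈ 906.01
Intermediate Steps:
J(N, H) = (1 + H)/(4 + N)
(Y(10, -15) + 20*J(-2, 2))² = (1/10 + 20*((1 + 2)/(4 - 2)))² = (⅒ + 20*(3/2))² = (⅒ + 30)² = (301/10)² = 90601/100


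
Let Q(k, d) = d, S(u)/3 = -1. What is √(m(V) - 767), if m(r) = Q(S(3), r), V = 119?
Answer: 18*I*√2 ≈ 25.456*I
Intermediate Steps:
S(u) = -3 (S(u) = 3*(-1) = -3)
m(r) = r
√(m(V) - 767) = √(119 - 767) = √(-648) = 18*I*√2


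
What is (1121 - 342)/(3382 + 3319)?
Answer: 779/6701 ≈ 0.11625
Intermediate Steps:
(1121 - 342)/(3382 + 3319) = 779/6701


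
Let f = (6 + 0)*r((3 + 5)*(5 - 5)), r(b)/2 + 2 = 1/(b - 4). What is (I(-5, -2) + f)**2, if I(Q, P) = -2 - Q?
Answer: 576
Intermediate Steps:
r(b) = -4 + 2/(-4 + b) (r(b) = -4 + 2/(b - 4) = -4 + 2/(-4 + b))
f = -27 (f = (6 + 0)*(2*(9 - 2*(3 + 5)*(5 - 5))/(-4 + (3 + 5)*(5 - 5))) = 6*(2*(9 - 16*0)/(-4 + 8*0)) = 6*(2*(9 - 2*0)/(-4 + 0)) = 6*(2*(9 + 0)/(-4)) = 6*(2*(-1/4)*9) = 6*(-9/2) = -27)
(I(-5, -2) + f)**2 = ((-2 - 1*(-5)) - 27)**2 = ((-2 + 5) - 27)**2 = (3 - 27)**2 = (-24)**2 = 576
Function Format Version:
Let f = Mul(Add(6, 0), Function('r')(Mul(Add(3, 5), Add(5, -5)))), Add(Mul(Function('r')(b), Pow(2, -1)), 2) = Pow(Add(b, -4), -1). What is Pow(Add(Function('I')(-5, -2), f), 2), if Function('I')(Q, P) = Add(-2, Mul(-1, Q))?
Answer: 576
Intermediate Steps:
Function('r')(b) = Add(-4, Mul(2, Pow(Add(-4, b), -1))) (Function('r')(b) = Add(-4, Mul(2, Pow(Add(b, -4), -1))) = Add(-4, Mul(2, Pow(Add(-4, b), -1))))
f = -27 (f = Mul(Add(6, 0), Mul(2, Pow(Add(-4, Mul(Add(3, 5), Add(5, -5))), -1), Add(9, Mul(-2, Mul(Add(3, 5), Add(5, -5)))))) = Mul(6, Mul(2, Pow(Add(-4, Mul(8, 0)), -1), Add(9, Mul(-2, Mul(8, 0))))) = Mul(6, Mul(2, Pow(Add(-4, 0), -1), Add(9, Mul(-2, 0)))) = Mul(6, Mul(2, Pow(-4, -1), Add(9, 0))) = Mul(6, Mul(2, Rational(-1, 4), 9)) = Mul(6, Rational(-9, 2)) = -27)
Pow(Add(Function('I')(-5, -2), f), 2) = Pow(Add(Add(-2, Mul(-1, -5)), -27), 2) = Pow(Add(Add(-2, 5), -27), 2) = Pow(Add(3, -27), 2) = Pow(-24, 2) = 576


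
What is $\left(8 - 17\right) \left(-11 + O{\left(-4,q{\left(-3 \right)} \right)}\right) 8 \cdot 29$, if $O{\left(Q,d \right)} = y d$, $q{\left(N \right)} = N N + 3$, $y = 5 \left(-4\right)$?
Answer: $524088$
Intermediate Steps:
$y = -20$
$q{\left(N \right)} = 3 + N^{2}$ ($q{\left(N \right)} = N^{2} + 3 = 3 + N^{2}$)
$O{\left(Q,d \right)} = - 20 d$
$\left(8 - 17\right) \left(-11 + O{\left(-4,q{\left(-3 \right)} \right)}\right) 8 \cdot 29 = \left(8 - 17\right) \left(-11 - 20 \left(3 + \left(-3\right)^{2}\right)\right) 8 \cdot 29 = - 9 \left(-11 - 20 \left(3 + 9\right)\right) 8 \cdot 29 = - 9 \left(-11 - 240\right) 8 \cdot 29 = \left(-9\right) \left(-251\right) 8 \cdot 29 = 2259 \cdot 8 \cdot 29 = 18072 \cdot 29 = 524088$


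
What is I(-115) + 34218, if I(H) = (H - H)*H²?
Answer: 34218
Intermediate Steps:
I(H) = 0 (I(H) = 0*H² = 0)
I(-115) + 34218 = 0 + 34218 = 34218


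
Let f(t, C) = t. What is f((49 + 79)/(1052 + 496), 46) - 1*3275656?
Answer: -1267678840/387 ≈ -3.2757e+6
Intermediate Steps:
f((49 + 79)/(1052 + 496), 46) - 1*3275656 = (49 + 79)/(1052 + 496) - 1*3275656 = 128/1548 - 3275656 = 128*(1/1548) - 3275656 = 32/387 - 3275656 = -1267678840/387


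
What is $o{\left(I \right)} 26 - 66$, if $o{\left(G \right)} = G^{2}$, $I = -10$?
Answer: $2534$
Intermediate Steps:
$o{\left(I \right)} 26 - 66 = \left(-10\right)^{2} \cdot 26 - 66 = 100 \cdot 26 - 66 = 2600 - 66 = 2534$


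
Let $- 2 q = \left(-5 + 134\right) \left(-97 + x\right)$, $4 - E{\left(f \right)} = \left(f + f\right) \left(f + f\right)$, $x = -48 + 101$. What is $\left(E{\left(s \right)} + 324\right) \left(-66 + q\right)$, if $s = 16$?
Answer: $-1929312$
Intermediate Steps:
$x = 53$
$E{\left(f \right)} = 4 - 4 f^{2}$ ($E{\left(f \right)} = 4 - \left(f + f\right) \left(f + f\right) = 4 - 2 f 2 f = 4 - 4 f^{2}$)
$q = 2838$ ($q = - \frac{\left(-5 + 134\right) \left(-97 + 53\right)}{2} = - \frac{129 \left(-44\right)}{2} = \left(- \frac{1}{2}\right) \left(-5676\right) = 2838$)
$\left(E{\left(s \right)} + 324\right) \left(-66 + q\right) = \left(\left(4 - 4 \cdot 16^{2}\right) + 324\right) \left(-66 + 2838\right) = \left(\left(4 - 1024\right) + 324\right) 2772 = \left(-1020 + 324\right) 2772 = \left(-696\right) 2772 = -1929312$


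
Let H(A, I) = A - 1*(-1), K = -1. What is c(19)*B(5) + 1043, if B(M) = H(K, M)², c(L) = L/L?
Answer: 1043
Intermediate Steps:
c(L) = 1
H(A, I) = 1 + A (H(A, I) = A + 1 = 1 + A)
B(M) = 0 (B(M) = (1 - 1)² = 0² = 0)
c(19)*B(5) + 1043 = 1*0 + 1043 = 0 + 1043 = 1043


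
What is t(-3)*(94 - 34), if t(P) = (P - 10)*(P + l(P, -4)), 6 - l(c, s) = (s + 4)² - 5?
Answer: -6240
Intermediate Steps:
l(c, s) = 11 - (4 + s)² (l(c, s) = 6 - ((s + 4)² - 5) = 6 - ((4 + s)² - 5) = 6 - (-5 + (4 + s)²) = 6 + (5 - (4 + s)²) = 11 - (4 + s)²)
t(P) = (-10 + P)*(11 + P) (t(P) = (P - 10)*(P + (11 - (4 - 4)²)) = (-10 + P)*(P + (11 - 1*0²)) = (-10 + P)*(P + (11 - 1*0)) = (-10 + P)*(P + (11 + 0)) = (-10 + P)*(P + 11) = (-10 + P)*(11 + P))
t(-3)*(94 - 34) = (-110 - 3 + (-3)²)*(94 - 34) = (-110 - 3 + 9)*60 = -104*60 = -6240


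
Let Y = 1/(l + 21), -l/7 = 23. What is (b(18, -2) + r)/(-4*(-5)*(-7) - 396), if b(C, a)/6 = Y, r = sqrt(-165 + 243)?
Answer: 3/37520 - sqrt(78)/536 ≈ -0.016397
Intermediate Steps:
l = -161 (l = -7*23 = -161)
Y = -1/140 (Y = 1/(-161 + 21) = 1/(-140) = -1/140 ≈ -0.0071429)
r = sqrt(78) ≈ 8.8318
b(C, a) = -3/70 (b(C, a) = 6*(-1/140) = -3/70)
(b(18, -2) + r)/(-4*(-5)*(-7) - 396) = (-3/70 + sqrt(78))/(-4*(-5)*(-7) - 396) = (-3/70 + sqrt(78))/(20*(-7) - 396) = (-3/70 + sqrt(78))/(-140 - 396) = (-3/70 + sqrt(78))/(-536) = (-3/70 + sqrt(78))*(-1/536) = 3/37520 - sqrt(78)/536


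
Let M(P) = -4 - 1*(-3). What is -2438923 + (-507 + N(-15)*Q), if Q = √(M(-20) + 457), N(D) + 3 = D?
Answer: -2439430 - 36*√114 ≈ -2.4398e+6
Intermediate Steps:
M(P) = -1 (M(P) = -4 + 3 = -1)
N(D) = -3 + D
Q = 2*√114 (Q = √(-1 + 457) = √456 = 2*√114 ≈ 21.354)
-2438923 + (-507 + N(-15)*Q) = -2438923 + (-507 + (-3 - 15)*(2*√114)) = -2438923 + (-507 - 36*√114) = -2439430 - 36*√114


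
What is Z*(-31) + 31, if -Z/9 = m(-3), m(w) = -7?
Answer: -1922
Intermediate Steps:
Z = 63 (Z = -9*(-7) = 63)
Z*(-31) + 31 = 63*(-31) + 31 = -1953 + 31 = -1922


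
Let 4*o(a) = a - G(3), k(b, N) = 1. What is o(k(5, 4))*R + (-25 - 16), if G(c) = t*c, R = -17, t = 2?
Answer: -79/4 ≈ -19.750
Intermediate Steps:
G(c) = 2*c
o(a) = -3/2 + a/4 (o(a) = (a - 2*3)/4 = (a - 1*6)/4 = (a - 6)/4 = (-6 + a)/4 = -3/2 + a/4)
o(k(5, 4))*R + (-25 - 16) = (-3/2 + (¼)*1)*(-17) + (-25 - 16) = (-3/2 + ¼)*(-17) - 41 = -5/4*(-17) - 41 = 85/4 - 41 = -79/4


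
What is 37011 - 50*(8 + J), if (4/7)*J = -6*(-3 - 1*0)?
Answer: 35036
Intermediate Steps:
J = 63/2 (J = 7*(-6*(-3 - 1*0))/4 = 7*(-6*(-3 + 0))/4 = 7*(-6*(-3))/4 = (7/4)*18 = 63/2 ≈ 31.500)
37011 - 50*(8 + J) = 37011 - 50*(8 + 63/2) = 37011 - 50*79/2 = 37011 - 1*1975 = 37011 - 1975 = 35036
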